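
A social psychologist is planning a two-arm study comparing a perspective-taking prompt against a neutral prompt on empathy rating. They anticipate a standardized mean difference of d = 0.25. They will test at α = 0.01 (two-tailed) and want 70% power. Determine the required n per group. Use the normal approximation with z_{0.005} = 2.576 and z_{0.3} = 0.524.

n = 308 per group

For two independent groups with equal n: n = 2·((z_{α/2} + z_β) / d)².
z_{α/2} + z_β = 2.576 + 0.524 = 3.100.
n = 2 × (3.100 / 0.25)² = 2 × 12.400² = 2 × 153.76 = 307.5.
Round up to the next whole participant.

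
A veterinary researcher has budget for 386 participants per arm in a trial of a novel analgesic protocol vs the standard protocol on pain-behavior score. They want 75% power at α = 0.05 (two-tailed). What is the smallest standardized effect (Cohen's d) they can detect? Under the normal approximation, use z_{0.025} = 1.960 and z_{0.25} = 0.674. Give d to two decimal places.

d_min ≈ 0.19

For two independent groups of n = 386 each: d_min = (z_{α/2} + z_β)·√(2/n).
z-sum = 1.960 + 0.674 = 2.634.
d_min = 2.634 × √(2/386) = 2.634 × 0.0720 = 0.190.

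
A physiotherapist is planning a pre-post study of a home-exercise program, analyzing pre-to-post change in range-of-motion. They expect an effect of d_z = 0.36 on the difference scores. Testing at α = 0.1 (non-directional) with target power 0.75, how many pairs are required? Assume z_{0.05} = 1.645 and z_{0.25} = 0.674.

n = 42 pairs

For a paired (one-sample on differences) test: n = ((z_{α/2} + z_β) / d)².
z_{α/2} + z_β = 1.645 + 0.674 = 2.319.
n = (2.319 / 0.36)² = 6.442² = 41.50.
Round up.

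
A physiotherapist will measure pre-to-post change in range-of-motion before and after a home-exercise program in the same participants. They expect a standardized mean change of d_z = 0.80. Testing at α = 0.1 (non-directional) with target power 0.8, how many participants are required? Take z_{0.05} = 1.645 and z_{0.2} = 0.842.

For a paired (one-sample on differences) test: n = ((z_{α/2} + z_β) / d)².
z_{α/2} + z_β = 1.645 + 0.842 = 2.487.
n = (2.487 / 0.80)² = 3.109² = 9.66.
Round up.

n = 10 pairs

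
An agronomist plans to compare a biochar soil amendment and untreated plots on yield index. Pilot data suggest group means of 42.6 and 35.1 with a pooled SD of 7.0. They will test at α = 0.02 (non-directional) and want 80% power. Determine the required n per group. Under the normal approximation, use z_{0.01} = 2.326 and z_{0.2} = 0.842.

n = 18 per group

Cohen's d = |M₁ − M₂| / SD_pooled = |42.6 − 35.1| / 7.0 = 7.5 / 7.0 = 1.071.
For two independent groups with equal n: n = 2·((z_{α/2} + z_β) / d)².
z_{α/2} + z_β = 2.326 + 0.842 = 3.168.
n = 2 × (3.168 / 1.071)² = 2 × 2.958² = 2 × 8.75 = 17.5.
Round up to the next whole participant.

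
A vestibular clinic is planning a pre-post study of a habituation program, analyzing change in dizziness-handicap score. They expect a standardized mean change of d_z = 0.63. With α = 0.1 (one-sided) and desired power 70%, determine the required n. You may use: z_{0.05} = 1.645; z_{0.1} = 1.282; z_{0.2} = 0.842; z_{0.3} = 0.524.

n = 9 pairs

For a paired (one-sample on differences) test: n = ((z_{α} + z_β) / d)².
z_{α} + z_β = 1.282 + 0.524 = 1.806.
n = (1.806 / 0.63)² = 2.867² = 8.22.
Round up.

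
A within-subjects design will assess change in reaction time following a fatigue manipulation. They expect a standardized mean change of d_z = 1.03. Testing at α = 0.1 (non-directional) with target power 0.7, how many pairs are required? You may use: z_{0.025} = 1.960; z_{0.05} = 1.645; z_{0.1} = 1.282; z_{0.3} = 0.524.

n = 5 pairs

For a paired (one-sample on differences) test: n = ((z_{α/2} + z_β) / d)².
z_{α/2} + z_β = 1.645 + 0.524 = 2.169.
n = (2.169 / 1.03)² = 2.106² = 4.43.
Round up.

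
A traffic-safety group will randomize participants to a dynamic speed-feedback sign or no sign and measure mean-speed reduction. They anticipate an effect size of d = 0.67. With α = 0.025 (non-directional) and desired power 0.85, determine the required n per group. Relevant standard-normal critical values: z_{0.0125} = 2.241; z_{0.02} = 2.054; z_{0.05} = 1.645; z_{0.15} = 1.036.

For two independent groups with equal n: n = 2·((z_{α/2} + z_β) / d)².
z_{α/2} + z_β = 2.241 + 1.036 = 3.277.
n = 2 × (3.277 / 0.67)² = 2 × 4.891² = 2 × 23.92 = 47.8.
Round up to the next whole participant.

n = 48 per group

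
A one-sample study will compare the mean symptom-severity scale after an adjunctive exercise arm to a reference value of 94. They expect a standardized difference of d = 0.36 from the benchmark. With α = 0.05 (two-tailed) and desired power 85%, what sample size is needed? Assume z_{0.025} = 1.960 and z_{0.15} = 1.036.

For a one-sample test: n = ((z_{α/2} + z_β) / d)².
z_{α/2} + z_β = 1.960 + 1.036 = 2.996.
n = (2.996 / 0.36)² = 8.322² = 69.26.
Round up.

n = 70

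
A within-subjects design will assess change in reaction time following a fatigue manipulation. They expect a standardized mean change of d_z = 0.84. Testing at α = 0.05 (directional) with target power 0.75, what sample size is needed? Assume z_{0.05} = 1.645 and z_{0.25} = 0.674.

n = 8 pairs

For a paired (one-sample on differences) test: n = ((z_{α} + z_β) / d)².
z_{α} + z_β = 1.645 + 0.674 = 2.319.
n = (2.319 / 0.84)² = 2.761² = 7.62.
Round up.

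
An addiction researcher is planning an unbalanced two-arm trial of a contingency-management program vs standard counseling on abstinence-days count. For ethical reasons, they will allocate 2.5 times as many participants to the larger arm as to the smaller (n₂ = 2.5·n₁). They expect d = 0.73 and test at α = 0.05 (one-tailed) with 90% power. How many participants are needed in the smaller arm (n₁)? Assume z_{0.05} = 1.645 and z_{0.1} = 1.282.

With allocation ratio k = n₂/n₁ = 2.5, Var(x̄₁−x̄₂) = σ²(1/n₁ + 1/(k·n₁)) = σ²·(k+1)/(k·n₁).
So n₁ = (1 + 1/k)·((z_{α} + z_β)/d)² = 1.400 × (2.927/0.73)².
n₁ = 1.400 × 16.08 = 22.5.
Round up: n₁ = 23, giving n₂ = ⌈2.5 × 23⌉ = ⌈57.5⌉ = 58.

n₁ = 23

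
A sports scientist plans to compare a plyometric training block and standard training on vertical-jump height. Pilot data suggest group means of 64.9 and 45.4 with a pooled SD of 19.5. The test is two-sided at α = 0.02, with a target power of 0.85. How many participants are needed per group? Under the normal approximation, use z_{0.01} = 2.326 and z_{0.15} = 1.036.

Cohen's d = |M₁ − M₂| / SD_pooled = |64.9 − 45.4| / 19.5 = 19.5 / 19.5 = 1.000.
For two independent groups with equal n: n = 2·((z_{α/2} + z_β) / d)².
z_{α/2} + z_β = 2.326 + 1.036 = 3.362.
n = 2 × (3.362 / 1.000)² = 2 × 3.362² = 2 × 11.30 = 22.6.
Round up to the next whole participant.

n = 23 per group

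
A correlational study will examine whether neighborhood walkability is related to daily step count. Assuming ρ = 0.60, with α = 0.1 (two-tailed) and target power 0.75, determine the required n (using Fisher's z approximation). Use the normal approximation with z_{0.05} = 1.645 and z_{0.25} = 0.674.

Fisher's z: C = ½·ln((1+r)/(1−r)) = ½·ln(4.0000) = 0.6931.
n = ((z_{α/2} + z_β)/C)² + 3.
(1.645 + 0.674) / 0.6931 = 2.319 / 0.6931 = 3.346.
n = 3.346² + 3 = 11.19 + 3 = 14.2.
Round up.

n = 15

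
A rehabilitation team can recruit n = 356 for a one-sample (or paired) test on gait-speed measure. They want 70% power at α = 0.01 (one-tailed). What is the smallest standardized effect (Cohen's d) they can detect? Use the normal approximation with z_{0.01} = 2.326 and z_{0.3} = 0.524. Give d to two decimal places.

d_min ≈ 0.15

For a single sample (or paired design) of n = 356: d_min = (z_{α} + z_β)/√n.
z-sum = 2.326 + 0.524 = 2.850.
d_min = 2.850 / √356 = 2.850 / 18.868 = 0.151.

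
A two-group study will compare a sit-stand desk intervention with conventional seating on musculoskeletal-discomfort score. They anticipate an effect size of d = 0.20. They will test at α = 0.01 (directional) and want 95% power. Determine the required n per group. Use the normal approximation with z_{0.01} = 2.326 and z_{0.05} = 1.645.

For two independent groups with equal n: n = 2·((z_{α} + z_β) / d)².
z_{α} + z_β = 2.326 + 1.645 = 3.971.
n = 2 × (3.971 / 0.20)² = 2 × 19.855² = 2 × 394.22 = 788.4.
Round up to the next whole participant.

n = 789 per group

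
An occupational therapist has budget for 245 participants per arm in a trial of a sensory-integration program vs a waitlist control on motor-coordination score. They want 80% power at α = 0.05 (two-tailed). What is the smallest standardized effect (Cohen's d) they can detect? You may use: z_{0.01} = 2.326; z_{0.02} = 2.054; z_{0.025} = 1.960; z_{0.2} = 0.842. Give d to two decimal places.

d_min ≈ 0.25

For two independent groups of n = 245 each: d_min = (z_{α/2} + z_β)·√(2/n).
z-sum = 1.960 + 0.842 = 2.802.
d_min = 2.802 × √(2/245) = 2.802 × 0.0904 = 0.253.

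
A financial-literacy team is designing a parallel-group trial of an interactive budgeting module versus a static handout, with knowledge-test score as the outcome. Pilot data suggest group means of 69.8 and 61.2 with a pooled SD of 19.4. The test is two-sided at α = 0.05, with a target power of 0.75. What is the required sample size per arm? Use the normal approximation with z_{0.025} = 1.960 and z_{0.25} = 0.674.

n = 71 per group

Cohen's d = |M₁ − M₂| / SD_pooled = |69.8 − 61.2| / 19.4 = 8.6 / 19.4 = 0.443.
For two independent groups with equal n: n = 2·((z_{α/2} + z_β) / d)².
z_{α/2} + z_β = 1.960 + 0.674 = 2.634.
n = 2 × (2.634 / 0.443)² = 2 × 5.946² = 2 × 35.35 = 70.7.
Round up to the next whole participant.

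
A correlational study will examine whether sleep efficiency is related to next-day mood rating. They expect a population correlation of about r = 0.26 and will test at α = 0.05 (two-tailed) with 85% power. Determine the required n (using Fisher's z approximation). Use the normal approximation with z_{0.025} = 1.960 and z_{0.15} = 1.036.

Fisher's z: C = ½·ln((1+r)/(1−r)) = ½·ln(1.7027) = 0.2661.
n = ((z_{α/2} + z_β)/C)² + 3.
(1.960 + 1.036) / 0.2661 = 2.996 / 0.2661 = 11.259.
n = 11.259² + 3 = 126.76 + 3 = 129.8.
Round up.

n = 130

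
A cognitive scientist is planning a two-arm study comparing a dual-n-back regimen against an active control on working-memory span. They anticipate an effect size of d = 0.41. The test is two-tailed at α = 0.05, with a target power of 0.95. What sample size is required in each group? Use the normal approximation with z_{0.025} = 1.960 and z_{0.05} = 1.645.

n = 155 per group

For two independent groups with equal n: n = 2·((z_{α/2} + z_β) / d)².
z_{α/2} + z_β = 1.960 + 1.645 = 3.605.
n = 2 × (3.605 / 0.41)² = 2 × 8.793² = 2 × 77.31 = 154.6.
Round up to the next whole participant.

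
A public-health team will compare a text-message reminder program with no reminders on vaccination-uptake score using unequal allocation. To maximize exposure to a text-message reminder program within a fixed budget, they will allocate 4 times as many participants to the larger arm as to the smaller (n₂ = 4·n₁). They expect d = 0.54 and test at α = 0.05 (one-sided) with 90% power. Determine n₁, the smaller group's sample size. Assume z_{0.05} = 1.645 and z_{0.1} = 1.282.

n₁ = 37

With allocation ratio k = n₂/n₁ = 4, Var(x̄₁−x̄₂) = σ²(1/n₁ + 1/(k·n₁)) = σ²·(k+1)/(k·n₁).
So n₁ = (1 + 1/k)·((z_{α} + z_β)/d)² = 1.250 × (2.927/0.54)².
n₁ = 1.250 × 29.38 = 36.7.
Round up: n₁ = 37, giving n₂ = 4 × 37 = 148.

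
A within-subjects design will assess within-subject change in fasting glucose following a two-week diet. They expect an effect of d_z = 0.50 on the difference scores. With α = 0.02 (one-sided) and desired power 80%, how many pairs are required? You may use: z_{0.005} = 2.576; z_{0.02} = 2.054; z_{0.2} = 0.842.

n = 34 pairs

For a paired (one-sample on differences) test: n = ((z_{α} + z_β) / d)².
z_{α} + z_β = 2.054 + 0.842 = 2.896.
n = (2.896 / 0.50)² = 5.792² = 33.55.
Round up.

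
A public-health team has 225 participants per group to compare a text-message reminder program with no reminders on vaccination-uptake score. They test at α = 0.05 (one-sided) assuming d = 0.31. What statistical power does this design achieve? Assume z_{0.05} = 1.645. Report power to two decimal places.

power ≈ 0.95

For two equal groups, power = Φ(d·√(n/2) − z_{α}).
d·√(n/2) = 0.31 × √(225/2) = 0.31 × 10.607 = 3.288.
z_β = 3.288 − 1.645 = 1.643.
Power = Φ(1.643) = 0.950.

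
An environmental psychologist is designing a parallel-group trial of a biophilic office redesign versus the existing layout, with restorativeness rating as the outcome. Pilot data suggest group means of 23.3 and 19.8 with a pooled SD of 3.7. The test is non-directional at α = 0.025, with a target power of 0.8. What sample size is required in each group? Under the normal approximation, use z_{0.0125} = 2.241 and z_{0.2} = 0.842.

Cohen's d = |M₁ − M₂| / SD_pooled = |23.3 − 19.8| / 3.7 = 3.5 / 3.7 = 0.946.
For two independent groups with equal n: n = 2·((z_{α/2} + z_β) / d)².
z_{α/2} + z_β = 2.241 + 0.842 = 3.083.
n = 2 × (3.083 / 0.946)² = 2 × 3.259² = 2 × 10.62 = 21.2.
Round up to the next whole participant.

n = 22 per group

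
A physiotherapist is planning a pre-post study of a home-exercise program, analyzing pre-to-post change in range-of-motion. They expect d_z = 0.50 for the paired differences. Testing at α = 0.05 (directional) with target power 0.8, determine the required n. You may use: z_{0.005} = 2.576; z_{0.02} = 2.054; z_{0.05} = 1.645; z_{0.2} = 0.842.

For a paired (one-sample on differences) test: n = ((z_{α} + z_β) / d)².
z_{α} + z_β = 1.645 + 0.842 = 2.487.
n = (2.487 / 0.50)² = 4.974² = 24.74.
Round up.

n = 25 pairs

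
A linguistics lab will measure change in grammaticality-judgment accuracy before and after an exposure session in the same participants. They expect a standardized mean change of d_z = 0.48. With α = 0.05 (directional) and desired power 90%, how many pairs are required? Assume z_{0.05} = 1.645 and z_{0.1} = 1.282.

For a paired (one-sample on differences) test: n = ((z_{α} + z_β) / d)².
z_{α} + z_β = 1.645 + 1.282 = 2.927.
n = (2.927 / 0.48)² = 6.098² = 37.18.
Round up.

n = 38 pairs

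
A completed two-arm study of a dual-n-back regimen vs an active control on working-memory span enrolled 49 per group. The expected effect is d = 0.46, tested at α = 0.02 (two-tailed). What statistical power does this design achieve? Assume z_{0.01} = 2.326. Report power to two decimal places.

power ≈ 0.48

For two equal groups, power = Φ(d·√(n/2) − z_{α/2}).
d·√(n/2) = 0.46 × √(49/2) = 0.46 × 4.950 = 2.277.
z_β = 2.277 − 2.326 = -0.049.
Power = Φ(-0.049) = 0.480.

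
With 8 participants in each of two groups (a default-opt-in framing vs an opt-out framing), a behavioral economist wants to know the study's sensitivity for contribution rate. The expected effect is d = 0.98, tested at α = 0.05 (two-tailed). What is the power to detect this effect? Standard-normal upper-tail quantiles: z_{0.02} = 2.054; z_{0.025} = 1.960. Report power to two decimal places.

power ≈ 0.50

For two equal groups, power = Φ(d·√(n/2) − z_{α/2}).
d·√(n/2) = 0.98 × √(8/2) = 0.98 × 2.000 = 1.960.
z_β = 1.960 − 1.960 = 0.000.
Power = Φ(0.000) = 0.500.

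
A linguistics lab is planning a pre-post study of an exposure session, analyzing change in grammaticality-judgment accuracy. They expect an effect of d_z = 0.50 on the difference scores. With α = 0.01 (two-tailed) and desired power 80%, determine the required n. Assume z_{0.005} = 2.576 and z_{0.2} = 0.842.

n = 47 pairs

For a paired (one-sample on differences) test: n = ((z_{α/2} + z_β) / d)².
z_{α/2} + z_β = 2.576 + 0.842 = 3.418.
n = (3.418 / 0.50)² = 6.836² = 46.73.
Round up.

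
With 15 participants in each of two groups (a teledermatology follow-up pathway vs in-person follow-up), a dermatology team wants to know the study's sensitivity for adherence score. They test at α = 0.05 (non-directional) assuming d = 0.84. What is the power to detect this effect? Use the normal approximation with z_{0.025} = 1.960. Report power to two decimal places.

For two equal groups, power = Φ(d·√(n/2) − z_{α/2}).
d·√(n/2) = 0.84 × √(15/2) = 0.84 × 2.739 = 2.300.
z_β = 2.300 − 1.960 = 0.340.
Power = Φ(0.340) = 0.633.

power ≈ 0.63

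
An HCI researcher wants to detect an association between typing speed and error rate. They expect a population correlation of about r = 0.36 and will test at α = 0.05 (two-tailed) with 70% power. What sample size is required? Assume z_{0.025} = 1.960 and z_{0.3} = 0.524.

n = 47

Fisher's z: C = ½·ln((1+r)/(1−r)) = ½·ln(2.1250) = 0.3769.
n = ((z_{α/2} + z_β)/C)² + 3.
(1.960 + 0.524) / 0.3769 = 2.484 / 0.3769 = 6.591.
n = 6.591² + 3 = 43.44 + 3 = 46.4.
Round up.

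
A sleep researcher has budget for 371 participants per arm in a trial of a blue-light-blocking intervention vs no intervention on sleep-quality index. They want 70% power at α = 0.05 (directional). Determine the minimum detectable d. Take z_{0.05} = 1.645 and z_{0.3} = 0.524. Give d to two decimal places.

d_min ≈ 0.16

For two independent groups of n = 371 each: d_min = (z_{α} + z_β)·√(2/n).
z-sum = 1.645 + 0.524 = 2.169.
d_min = 2.169 × √(2/371) = 2.169 × 0.0734 = 0.159.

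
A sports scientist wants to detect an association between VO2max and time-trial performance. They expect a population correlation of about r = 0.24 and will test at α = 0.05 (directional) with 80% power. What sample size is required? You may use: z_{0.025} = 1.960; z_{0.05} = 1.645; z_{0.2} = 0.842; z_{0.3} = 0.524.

Fisher's z: C = ½·ln((1+r)/(1−r)) = ½·ln(1.6316) = 0.2448.
n = ((z_{α} + z_β)/C)² + 3.
(1.645 + 0.842) / 0.2448 = 2.487 / 0.2448 = 10.159.
n = 10.159² + 3 = 103.21 + 3 = 106.2.
Round up.

n = 107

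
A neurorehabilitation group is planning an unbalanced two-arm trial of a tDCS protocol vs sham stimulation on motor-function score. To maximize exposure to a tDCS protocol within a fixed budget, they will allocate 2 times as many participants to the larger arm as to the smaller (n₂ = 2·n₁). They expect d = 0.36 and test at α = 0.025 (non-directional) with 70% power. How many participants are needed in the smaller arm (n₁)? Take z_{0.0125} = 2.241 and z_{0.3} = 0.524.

n₁ = 89

With allocation ratio k = n₂/n₁ = 2, Var(x̄₁−x̄₂) = σ²(1/n₁ + 1/(k·n₁)) = σ²·(k+1)/(k·n₁).
So n₁ = (1 + 1/k)·((z_{α/2} + z_β)/d)² = 1.500 × (2.765/0.36)².
n₁ = 1.500 × 58.99 = 88.5.
Round up: n₁ = 89, giving n₂ = 2 × 89 = 178.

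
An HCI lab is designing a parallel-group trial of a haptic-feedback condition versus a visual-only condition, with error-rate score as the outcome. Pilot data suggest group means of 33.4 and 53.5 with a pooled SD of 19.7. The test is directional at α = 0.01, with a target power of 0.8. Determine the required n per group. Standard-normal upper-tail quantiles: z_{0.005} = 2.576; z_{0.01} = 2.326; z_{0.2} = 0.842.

n = 20 per group

Cohen's d = |M₁ − M₂| / SD_pooled = |33.4 − 53.5| / 19.7 = 20.1 / 19.7 = 1.020.
For two independent groups with equal n: n = 2·((z_{α} + z_β) / d)².
z_{α} + z_β = 2.326 + 0.842 = 3.168.
n = 2 × (3.168 / 1.020)² = 2 × 3.106² = 2 × 9.65 = 19.3.
Round up to the next whole participant.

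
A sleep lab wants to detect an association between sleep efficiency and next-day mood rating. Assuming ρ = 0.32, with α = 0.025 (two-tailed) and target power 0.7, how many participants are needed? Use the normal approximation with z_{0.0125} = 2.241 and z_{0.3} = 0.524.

Fisher's z: C = ½·ln((1+r)/(1−r)) = ½·ln(1.9412) = 0.3316.
n = ((z_{α/2} + z_β)/C)² + 3.
(2.241 + 0.524) / 0.3316 = 2.765 / 0.3316 = 8.338.
n = 8.338² + 3 = 69.53 + 3 = 72.5.
Round up.

n = 73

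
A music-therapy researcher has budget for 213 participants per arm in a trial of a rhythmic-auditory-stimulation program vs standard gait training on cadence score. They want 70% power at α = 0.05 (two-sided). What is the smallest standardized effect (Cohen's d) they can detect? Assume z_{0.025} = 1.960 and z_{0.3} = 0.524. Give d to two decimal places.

For two independent groups of n = 213 each: d_min = (z_{α/2} + z_β)·√(2/n).
z-sum = 1.960 + 0.524 = 2.484.
d_min = 2.484 × √(2/213) = 2.484 × 0.0969 = 0.241.

d_min ≈ 0.24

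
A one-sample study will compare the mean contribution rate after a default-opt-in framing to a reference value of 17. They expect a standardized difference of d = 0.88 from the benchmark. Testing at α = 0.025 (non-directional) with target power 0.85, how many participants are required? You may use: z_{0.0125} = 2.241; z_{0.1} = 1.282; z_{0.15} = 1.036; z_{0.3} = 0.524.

n = 14

For a one-sample test: n = ((z_{α/2} + z_β) / d)².
z_{α/2} + z_β = 2.241 + 1.036 = 3.277.
n = (3.277 / 0.88)² = 3.724² = 13.87.
Round up.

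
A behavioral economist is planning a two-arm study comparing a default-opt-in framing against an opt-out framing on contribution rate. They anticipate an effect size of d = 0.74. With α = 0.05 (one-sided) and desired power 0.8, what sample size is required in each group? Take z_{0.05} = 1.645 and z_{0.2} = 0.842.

For two independent groups with equal n: n = 2·((z_{α} + z_β) / d)².
z_{α} + z_β = 1.645 + 0.842 = 2.487.
n = 2 × (2.487 / 0.74)² = 2 × 3.361² = 2 × 11.30 = 22.6.
Round up to the next whole participant.

n = 23 per group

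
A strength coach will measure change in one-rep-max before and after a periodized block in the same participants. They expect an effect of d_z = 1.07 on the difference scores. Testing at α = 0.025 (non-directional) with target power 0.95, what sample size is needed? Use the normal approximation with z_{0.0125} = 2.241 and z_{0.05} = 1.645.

For a paired (one-sample on differences) test: n = ((z_{α/2} + z_β) / d)².
z_{α/2} + z_β = 2.241 + 1.645 = 3.886.
n = (3.886 / 1.07)² = 3.632² = 13.19.
Round up.

n = 14 pairs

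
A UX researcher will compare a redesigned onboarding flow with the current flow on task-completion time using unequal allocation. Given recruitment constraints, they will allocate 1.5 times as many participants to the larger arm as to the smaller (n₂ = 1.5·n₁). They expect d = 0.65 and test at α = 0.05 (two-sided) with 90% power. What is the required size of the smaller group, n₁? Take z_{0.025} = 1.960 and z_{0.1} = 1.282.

n₁ = 42

With allocation ratio k = n₂/n₁ = 1.5, Var(x̄₁−x̄₂) = σ²(1/n₁ + 1/(k·n₁)) = σ²·(k+1)/(k·n₁).
So n₁ = (1 + 1/k)·((z_{α/2} + z_β)/d)² = 1.667 × (3.242/0.65)².
n₁ = 1.667 × 24.88 = 41.5.
Round up: n₁ = 42, giving n₂ = 1.5 × 42 = 63.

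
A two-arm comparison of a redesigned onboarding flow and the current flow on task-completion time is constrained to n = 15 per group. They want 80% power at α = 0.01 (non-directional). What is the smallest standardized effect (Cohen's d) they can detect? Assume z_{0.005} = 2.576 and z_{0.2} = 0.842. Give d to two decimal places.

For two independent groups of n = 15 each: d_min = (z_{α/2} + z_β)·√(2/n).
z-sum = 2.576 + 0.842 = 3.418.
d_min = 3.418 × √(2/15) = 3.418 × 0.3651 = 1.248.

d_min ≈ 1.25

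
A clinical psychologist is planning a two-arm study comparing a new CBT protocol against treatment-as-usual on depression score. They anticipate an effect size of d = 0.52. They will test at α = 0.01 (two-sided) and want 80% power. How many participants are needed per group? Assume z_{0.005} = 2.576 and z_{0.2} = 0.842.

For two independent groups with equal n: n = 2·((z_{α/2} + z_β) / d)².
z_{α/2} + z_β = 2.576 + 0.842 = 3.418.
n = 2 × (3.418 / 0.52)² = 2 × 6.573² = 2 × 43.21 = 86.4.
Round up to the next whole participant.

n = 87 per group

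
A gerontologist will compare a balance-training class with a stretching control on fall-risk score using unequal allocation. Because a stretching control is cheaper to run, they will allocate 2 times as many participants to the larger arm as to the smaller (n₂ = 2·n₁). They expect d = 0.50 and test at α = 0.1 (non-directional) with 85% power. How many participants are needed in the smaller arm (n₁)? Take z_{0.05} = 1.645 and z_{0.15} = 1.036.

n₁ = 44

With allocation ratio k = n₂/n₁ = 2, Var(x̄₁−x̄₂) = σ²(1/n₁ + 1/(k·n₁)) = σ²·(k+1)/(k·n₁).
So n₁ = (1 + 1/k)·((z_{α/2} + z_β)/d)² = 1.500 × (2.681/0.50)².
n₁ = 1.500 × 28.75 = 43.1.
Round up: n₁ = 44, giving n₂ = 2 × 44 = 88.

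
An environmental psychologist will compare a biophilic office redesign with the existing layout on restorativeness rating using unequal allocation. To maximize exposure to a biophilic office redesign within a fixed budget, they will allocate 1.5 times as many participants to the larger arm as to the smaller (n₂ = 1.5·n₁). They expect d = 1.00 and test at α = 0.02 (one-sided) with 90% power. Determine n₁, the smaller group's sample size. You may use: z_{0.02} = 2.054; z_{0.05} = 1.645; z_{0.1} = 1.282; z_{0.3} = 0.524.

n₁ = 19

With allocation ratio k = n₂/n₁ = 1.5, Var(x̄₁−x̄₂) = σ²(1/n₁ + 1/(k·n₁)) = σ²·(k+1)/(k·n₁).
So n₁ = (1 + 1/k)·((z_{α} + z_β)/d)² = 1.667 × (3.336/1.00)².
n₁ = 1.667 × 11.13 = 18.5.
Round up: n₁ = 19, giving n₂ = ⌈1.5 × 19⌉ = ⌈28.5⌉ = 29.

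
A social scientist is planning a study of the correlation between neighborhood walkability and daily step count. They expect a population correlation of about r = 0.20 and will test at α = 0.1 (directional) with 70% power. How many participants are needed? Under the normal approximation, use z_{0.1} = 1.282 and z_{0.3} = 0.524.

Fisher's z: C = ½·ln((1+r)/(1−r)) = ½·ln(1.5000) = 0.2027.
n = ((z_{α} + z_β)/C)² + 3.
(1.282 + 0.524) / 0.2027 = 1.806 / 0.2027 = 8.910.
n = 8.910² + 3 = 79.38 + 3 = 82.4.
Round up.

n = 83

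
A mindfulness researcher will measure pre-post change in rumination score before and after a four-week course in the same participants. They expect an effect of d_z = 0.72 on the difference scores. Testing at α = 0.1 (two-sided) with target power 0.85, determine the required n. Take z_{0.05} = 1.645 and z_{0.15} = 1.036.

For a paired (one-sample on differences) test: n = ((z_{α/2} + z_β) / d)².
z_{α/2} + z_β = 1.645 + 1.036 = 2.681.
n = (2.681 / 0.72)² = 3.724² = 13.87.
Round up.

n = 14 pairs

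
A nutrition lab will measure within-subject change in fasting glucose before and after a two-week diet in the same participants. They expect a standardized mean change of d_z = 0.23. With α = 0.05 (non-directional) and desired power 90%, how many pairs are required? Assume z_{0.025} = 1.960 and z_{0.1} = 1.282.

For a paired (one-sample on differences) test: n = ((z_{α/2} + z_β) / d)².
z_{α/2} + z_β = 1.960 + 1.282 = 3.242.
n = (3.242 / 0.23)² = 14.096² = 198.69.
Round up.

n = 199 pairs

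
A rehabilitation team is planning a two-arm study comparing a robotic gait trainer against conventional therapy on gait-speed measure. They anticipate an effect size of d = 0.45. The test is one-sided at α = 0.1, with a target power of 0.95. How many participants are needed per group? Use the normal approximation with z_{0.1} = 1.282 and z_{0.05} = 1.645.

n = 85 per group

For two independent groups with equal n: n = 2·((z_{α} + z_β) / d)².
z_{α} + z_β = 1.282 + 1.645 = 2.927.
n = 2 × (2.927 / 0.45)² = 2 × 6.504² = 2 × 42.31 = 84.6.
Round up to the next whole participant.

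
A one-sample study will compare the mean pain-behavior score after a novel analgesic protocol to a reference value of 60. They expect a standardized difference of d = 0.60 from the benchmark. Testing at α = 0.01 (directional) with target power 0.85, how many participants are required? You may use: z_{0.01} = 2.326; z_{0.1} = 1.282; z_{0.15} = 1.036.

For a one-sample test: n = ((z_{α} + z_β) / d)².
z_{α} + z_β = 2.326 + 1.036 = 3.362.
n = (3.362 / 0.60)² = 5.603² = 31.40.
Round up.

n = 32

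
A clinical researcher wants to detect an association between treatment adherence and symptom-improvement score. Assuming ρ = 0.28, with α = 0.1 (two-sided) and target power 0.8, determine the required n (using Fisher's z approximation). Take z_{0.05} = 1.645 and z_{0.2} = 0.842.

Fisher's z: C = ½·ln((1+r)/(1−r)) = ½·ln(1.7778) = 0.2877.
n = ((z_{α/2} + z_β)/C)² + 3.
(1.645 + 0.842) / 0.2877 = 2.487 / 0.2877 = 8.644.
n = 8.644² + 3 = 74.73 + 3 = 77.7.
Round up.

n = 78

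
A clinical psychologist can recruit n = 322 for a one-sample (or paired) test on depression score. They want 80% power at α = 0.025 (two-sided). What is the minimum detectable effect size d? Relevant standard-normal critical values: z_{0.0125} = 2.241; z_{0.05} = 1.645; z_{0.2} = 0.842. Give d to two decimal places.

For a single sample (or paired design) of n = 322: d_min = (z_{α/2} + z_β)/√n.
z-sum = 2.241 + 0.842 = 3.083.
d_min = 3.083 / √322 = 3.083 / 17.944 = 0.172.

d_min ≈ 0.17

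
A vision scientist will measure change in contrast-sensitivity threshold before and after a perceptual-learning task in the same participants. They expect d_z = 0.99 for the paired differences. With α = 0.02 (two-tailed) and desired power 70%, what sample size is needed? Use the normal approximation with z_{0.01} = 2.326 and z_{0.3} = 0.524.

n = 9 pairs

For a paired (one-sample on differences) test: n = ((z_{α/2} + z_β) / d)².
z_{α/2} + z_β = 2.326 + 0.524 = 2.850.
n = (2.850 / 0.99)² = 2.879² = 8.29.
Round up.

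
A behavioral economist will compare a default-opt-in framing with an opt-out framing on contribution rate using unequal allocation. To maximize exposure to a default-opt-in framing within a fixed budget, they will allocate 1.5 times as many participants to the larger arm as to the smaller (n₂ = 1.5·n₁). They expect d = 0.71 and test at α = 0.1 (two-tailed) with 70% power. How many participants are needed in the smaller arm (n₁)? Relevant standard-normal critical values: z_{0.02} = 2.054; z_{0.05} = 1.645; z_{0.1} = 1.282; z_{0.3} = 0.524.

With allocation ratio k = n₂/n₁ = 1.5, Var(x̄₁−x̄₂) = σ²(1/n₁ + 1/(k·n₁)) = σ²·(k+1)/(k·n₁).
So n₁ = (1 + 1/k)·((z_{α/2} + z_β)/d)² = 1.667 × (2.169/0.71)².
n₁ = 1.667 × 9.33 = 15.6.
Round up: n₁ = 16, giving n₂ = 1.5 × 16 = 24.

n₁ = 16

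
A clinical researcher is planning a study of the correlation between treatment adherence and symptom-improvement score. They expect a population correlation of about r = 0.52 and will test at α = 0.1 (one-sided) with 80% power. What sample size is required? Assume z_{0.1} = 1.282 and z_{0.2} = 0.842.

Fisher's z: C = ½·ln((1+r)/(1−r)) = ½·ln(3.1667) = 0.5763.
n = ((z_{α} + z_β)/C)² + 3.
(1.282 + 0.842) / 0.5763 = 2.124 / 0.5763 = 3.686.
n = 3.686² + 3 = 13.58 + 3 = 16.6.
Round up.

n = 17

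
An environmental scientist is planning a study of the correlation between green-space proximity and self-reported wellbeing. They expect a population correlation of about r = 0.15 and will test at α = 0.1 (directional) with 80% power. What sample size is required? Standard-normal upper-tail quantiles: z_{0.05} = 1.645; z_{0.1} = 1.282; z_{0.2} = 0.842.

n = 201

Fisher's z: C = ½·ln((1+r)/(1−r)) = ½·ln(1.3529) = 0.1511.
n = ((z_{α} + z_β)/C)² + 3.
(1.282 + 0.842) / 0.1511 = 2.124 / 0.1511 = 14.057.
n = 14.057² + 3 = 197.60 + 3 = 200.6.
Round up.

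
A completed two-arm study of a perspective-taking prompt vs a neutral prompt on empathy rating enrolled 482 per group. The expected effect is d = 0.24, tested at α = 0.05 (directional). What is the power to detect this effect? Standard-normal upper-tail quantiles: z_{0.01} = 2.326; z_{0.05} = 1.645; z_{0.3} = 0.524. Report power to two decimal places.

power ≈ 0.98

For two equal groups, power = Φ(d·√(n/2) − z_{α}).
d·√(n/2) = 0.24 × √(482/2) = 0.24 × 15.524 = 3.726.
z_β = 3.726 − 1.645 = 2.081.
Power = Φ(2.081) = 0.981.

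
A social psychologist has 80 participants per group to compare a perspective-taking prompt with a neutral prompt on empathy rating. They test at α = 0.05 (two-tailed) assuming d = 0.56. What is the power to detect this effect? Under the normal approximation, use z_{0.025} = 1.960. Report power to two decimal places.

power ≈ 0.94

For two equal groups, power = Φ(d·√(n/2) − z_{α/2}).
d·√(n/2) = 0.56 × √(80/2) = 0.56 × 6.325 = 3.542.
z_β = 3.542 − 1.960 = 1.582.
Power = Φ(1.582) = 0.943.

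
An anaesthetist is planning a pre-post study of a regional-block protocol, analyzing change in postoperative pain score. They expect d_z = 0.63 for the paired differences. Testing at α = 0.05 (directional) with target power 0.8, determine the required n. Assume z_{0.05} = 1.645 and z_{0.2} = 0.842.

n = 16 pairs

For a paired (one-sample on differences) test: n = ((z_{α} + z_β) / d)².
z_{α} + z_β = 1.645 + 0.842 = 2.487.
n = (2.487 / 0.63)² = 3.948² = 15.58.
Round up.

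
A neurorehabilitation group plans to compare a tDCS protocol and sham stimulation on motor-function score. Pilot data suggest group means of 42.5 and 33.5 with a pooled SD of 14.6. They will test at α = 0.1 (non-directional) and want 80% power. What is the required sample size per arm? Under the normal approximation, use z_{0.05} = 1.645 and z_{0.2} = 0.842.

n = 33 per group

Cohen's d = |M₁ − M₂| / SD_pooled = |42.5 − 33.5| / 14.6 = 9.0 / 14.6 = 0.616.
For two independent groups with equal n: n = 2·((z_{α/2} + z_β) / d)².
z_{α/2} + z_β = 1.645 + 0.842 = 2.487.
n = 2 × (2.487 / 0.616)² = 2 × 4.037² = 2 × 16.30 = 32.6.
Round up to the next whole participant.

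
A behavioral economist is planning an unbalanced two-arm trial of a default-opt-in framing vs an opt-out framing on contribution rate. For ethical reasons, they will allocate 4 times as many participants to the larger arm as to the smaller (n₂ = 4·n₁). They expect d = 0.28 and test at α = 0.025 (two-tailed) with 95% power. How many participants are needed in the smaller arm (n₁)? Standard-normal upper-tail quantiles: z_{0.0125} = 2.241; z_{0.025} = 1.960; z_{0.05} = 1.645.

With allocation ratio k = n₂/n₁ = 4, Var(x̄₁−x̄₂) = σ²(1/n₁ + 1/(k·n₁)) = σ²·(k+1)/(k·n₁).
So n₁ = (1 + 1/k)·((z_{α/2} + z_β)/d)² = 1.250 × (3.886/0.28)².
n₁ = 1.250 × 192.61 = 240.8.
Round up: n₁ = 241, giving n₂ = 4 × 241 = 964.

n₁ = 241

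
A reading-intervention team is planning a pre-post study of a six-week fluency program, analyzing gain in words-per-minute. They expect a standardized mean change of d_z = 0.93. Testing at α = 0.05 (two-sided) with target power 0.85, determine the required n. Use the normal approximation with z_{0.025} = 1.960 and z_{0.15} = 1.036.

n = 11 pairs

For a paired (one-sample on differences) test: n = ((z_{α/2} + z_β) / d)².
z_{α/2} + z_β = 1.960 + 1.036 = 2.996.
n = (2.996 / 0.93)² = 3.222² = 10.38.
Round up.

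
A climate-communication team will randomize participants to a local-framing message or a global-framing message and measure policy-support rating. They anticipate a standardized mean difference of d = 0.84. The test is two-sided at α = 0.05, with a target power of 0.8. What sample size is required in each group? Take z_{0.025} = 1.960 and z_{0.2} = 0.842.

For two independent groups with equal n: n = 2·((z_{α/2} + z_β) / d)².
z_{α/2} + z_β = 1.960 + 0.842 = 2.802.
n = 2 × (2.802 / 0.84)² = 2 × 3.336² = 2 × 11.13 = 22.3.
Round up to the next whole participant.

n = 23 per group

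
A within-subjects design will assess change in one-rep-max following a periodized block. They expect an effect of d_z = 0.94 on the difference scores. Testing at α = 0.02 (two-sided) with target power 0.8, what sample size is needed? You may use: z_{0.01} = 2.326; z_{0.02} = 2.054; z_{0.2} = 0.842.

n = 12 pairs

For a paired (one-sample on differences) test: n = ((z_{α/2} + z_β) / d)².
z_{α/2} + z_β = 2.326 + 0.842 = 3.168.
n = (3.168 / 0.94)² = 3.370² = 11.36.
Round up.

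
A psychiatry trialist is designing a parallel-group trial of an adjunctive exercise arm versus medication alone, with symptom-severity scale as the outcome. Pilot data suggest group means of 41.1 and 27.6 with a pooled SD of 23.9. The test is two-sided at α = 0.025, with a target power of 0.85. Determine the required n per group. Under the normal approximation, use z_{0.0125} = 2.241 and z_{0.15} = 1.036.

Cohen's d = |M₁ − M₂| / SD_pooled = |41.1 − 27.6| / 23.9 = 13.5 / 23.9 = 0.565.
For two independent groups with equal n: n = 2·((z_{α/2} + z_β) / d)².
z_{α/2} + z_β = 2.241 + 1.036 = 3.277.
n = 2 × (3.277 / 0.565)² = 2 × 5.800² = 2 × 33.64 = 67.3.
Round up to the next whole participant.

n = 68 per group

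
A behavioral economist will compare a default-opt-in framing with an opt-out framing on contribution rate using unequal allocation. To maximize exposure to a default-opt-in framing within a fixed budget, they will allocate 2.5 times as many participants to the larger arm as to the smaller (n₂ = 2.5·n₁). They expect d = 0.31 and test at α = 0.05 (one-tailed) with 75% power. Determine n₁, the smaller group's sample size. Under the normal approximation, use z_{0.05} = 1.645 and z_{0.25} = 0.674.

n₁ = 79

With allocation ratio k = n₂/n₁ = 2.5, Var(x̄₁−x̄₂) = σ²(1/n₁ + 1/(k·n₁)) = σ²·(k+1)/(k·n₁).
So n₁ = (1 + 1/k)·((z_{α} + z_β)/d)² = 1.400 × (2.319/0.31)².
n₁ = 1.400 × 55.96 = 78.3.
Round up: n₁ = 79, giving n₂ = ⌈2.5 × 79⌉ = ⌈197.5⌉ = 198.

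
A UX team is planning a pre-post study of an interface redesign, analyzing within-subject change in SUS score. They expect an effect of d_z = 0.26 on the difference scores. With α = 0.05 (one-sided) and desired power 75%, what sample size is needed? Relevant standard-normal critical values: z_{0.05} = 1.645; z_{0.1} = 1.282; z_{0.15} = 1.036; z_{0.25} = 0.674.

n = 80 pairs

For a paired (one-sample on differences) test: n = ((z_{α} + z_β) / d)².
z_{α} + z_β = 1.645 + 0.674 = 2.319.
n = (2.319 / 0.26)² = 8.919² = 79.55.
Round up.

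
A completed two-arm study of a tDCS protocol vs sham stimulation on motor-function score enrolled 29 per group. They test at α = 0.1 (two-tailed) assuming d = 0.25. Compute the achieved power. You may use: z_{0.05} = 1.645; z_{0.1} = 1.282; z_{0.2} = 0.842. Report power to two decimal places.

power ≈ 0.24

For two equal groups, power = Φ(d·√(n/2) − z_{α/2}).
d·√(n/2) = 0.25 × √(29/2) = 0.25 × 3.808 = 0.952.
z_β = 0.952 − 1.645 = -0.693.
Power = Φ(-0.693) = 0.244.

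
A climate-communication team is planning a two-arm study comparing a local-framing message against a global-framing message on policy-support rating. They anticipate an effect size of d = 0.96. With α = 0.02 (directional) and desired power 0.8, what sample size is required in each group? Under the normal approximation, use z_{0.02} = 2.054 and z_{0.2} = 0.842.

n = 19 per group

For two independent groups with equal n: n = 2·((z_{α} + z_β) / d)².
z_{α} + z_β = 2.054 + 0.842 = 2.896.
n = 2 × (2.896 / 0.96)² = 2 × 3.017² = 2 × 9.10 = 18.2.
Round up to the next whole participant.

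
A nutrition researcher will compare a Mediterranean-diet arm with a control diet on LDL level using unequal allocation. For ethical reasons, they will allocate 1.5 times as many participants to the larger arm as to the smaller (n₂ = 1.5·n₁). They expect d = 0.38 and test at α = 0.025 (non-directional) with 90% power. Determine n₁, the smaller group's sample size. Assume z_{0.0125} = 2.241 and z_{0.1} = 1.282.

With allocation ratio k = n₂/n₁ = 1.5, Var(x̄₁−x̄₂) = σ²(1/n₁ + 1/(k·n₁)) = σ²·(k+1)/(k·n₁).
So n₁ = (1 + 1/k)·((z_{α/2} + z_β)/d)² = 1.667 × (3.523/0.38)².
n₁ = 1.667 × 85.95 = 143.3.
Round up: n₁ = 144, giving n₂ = 1.5 × 144 = 216.

n₁ = 144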